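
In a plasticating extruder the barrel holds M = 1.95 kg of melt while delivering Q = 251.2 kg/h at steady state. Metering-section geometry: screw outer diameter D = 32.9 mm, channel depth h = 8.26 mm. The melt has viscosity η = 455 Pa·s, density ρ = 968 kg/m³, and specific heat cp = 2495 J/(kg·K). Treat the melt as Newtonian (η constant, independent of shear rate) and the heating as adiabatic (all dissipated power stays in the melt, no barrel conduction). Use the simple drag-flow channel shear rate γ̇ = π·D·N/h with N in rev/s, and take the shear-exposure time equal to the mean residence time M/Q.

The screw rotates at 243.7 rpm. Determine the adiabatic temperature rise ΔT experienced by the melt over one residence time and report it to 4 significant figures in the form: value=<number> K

value=13.60 K

Q_s = Q / 3600 = 251.2 / 3600 = 0.0697778 kg/s
Mean residence time: t_res = M/Q_s = 1.95 kg / 0.0697778 kg/s = 27.9459 s
Convert to SI: D = 0.0329 m, h = 0.00826 m, N = 243.7/60 = 4.06167 rev/s
γ̇ = π·D·N / h = π · 0.0329 · 4.06167 / 0.00826 = 50.8241 s⁻¹
ΔT = η·γ̇²·t_res / (ρ·cp) = 455 · (50.8241)² · 27.9459 / (968 · 2495) = 13.5995 K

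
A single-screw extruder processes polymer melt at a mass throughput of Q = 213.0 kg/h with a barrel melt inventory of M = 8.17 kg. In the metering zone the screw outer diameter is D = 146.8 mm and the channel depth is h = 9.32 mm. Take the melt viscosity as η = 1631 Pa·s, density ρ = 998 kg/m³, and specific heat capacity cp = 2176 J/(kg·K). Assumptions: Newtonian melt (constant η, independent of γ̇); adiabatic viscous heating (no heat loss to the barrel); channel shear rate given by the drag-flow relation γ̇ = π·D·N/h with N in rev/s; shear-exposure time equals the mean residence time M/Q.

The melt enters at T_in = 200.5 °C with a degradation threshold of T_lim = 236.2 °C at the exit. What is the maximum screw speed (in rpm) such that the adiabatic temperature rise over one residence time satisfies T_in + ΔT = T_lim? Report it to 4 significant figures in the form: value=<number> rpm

value=22.50 rpm

Throughput in SI: Q_s = 213.0 kg/h ÷ 3600 s/h = 0.0591667 kg/s
t_res = M / Q_s = 8.17 / 0.0591667 = 138.085 s
D = 146.8 mm = 0.1468 m;  h = 9.32 mm = 0.00932 m
ΔT_a = T_lim − T_in = 236.2 °C − 200.5 °C = 35.7 K
Invert ΔT = ηγ̇²t_res/(ρcp) for γ̇: γ̇_max² = ΔT_a ρ cp / (η t_res) = 35.7·998·2176 / (1631·138.085) = 344.238 s⁻²
γ̇_max = sqrt(344.238) = 18.5537 s⁻¹
N_max = γ̇_max h / (πD) = 18.5537·0.00932/(π·0.1468) = 0.374947 rev/s → ×60 = 22.4968 rpm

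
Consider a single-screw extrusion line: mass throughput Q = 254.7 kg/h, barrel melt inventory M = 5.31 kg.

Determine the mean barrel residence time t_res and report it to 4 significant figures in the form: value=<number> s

Convert throughput: Q = 254.7 kg/h = 254.7/3600 = 0.07075 kg/s
Mean residence time: t_res = M/Q_s = 5.31 kg / 0.07075 kg/s = 75.053 s

value=75.05 s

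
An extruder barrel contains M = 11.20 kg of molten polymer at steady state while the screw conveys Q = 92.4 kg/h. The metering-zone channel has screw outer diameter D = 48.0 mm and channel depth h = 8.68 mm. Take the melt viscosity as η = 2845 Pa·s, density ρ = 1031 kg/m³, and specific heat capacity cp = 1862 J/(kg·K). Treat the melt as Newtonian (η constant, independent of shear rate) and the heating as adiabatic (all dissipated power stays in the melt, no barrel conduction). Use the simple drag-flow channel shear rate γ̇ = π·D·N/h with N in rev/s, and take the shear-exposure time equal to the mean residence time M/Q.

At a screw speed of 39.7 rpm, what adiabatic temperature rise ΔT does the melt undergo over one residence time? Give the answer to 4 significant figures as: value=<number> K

Convert throughput: Q = 92.4 kg/h = 92.4/3600 = 0.0256667 kg/s
t_res = M / Q_s = 11.20 / 0.0256667 = 436.364 s
Geometry in metres: D = 48.0 mm → 0.048 m, h = 8.68 mm → 0.00868 m; screw speed N = 39.7 rpm = 0.661667 rev/s
Shear rate: γ̇ = πDN/h = π·0.048·0.661667/0.00868 = 11.495 s⁻¹
ΔT = η·γ̇²·t_res/(ρ·cp) = [2845 × 11.495² × 436.364] / [1031 × 1862] = 85.4503 K

value=85.45 K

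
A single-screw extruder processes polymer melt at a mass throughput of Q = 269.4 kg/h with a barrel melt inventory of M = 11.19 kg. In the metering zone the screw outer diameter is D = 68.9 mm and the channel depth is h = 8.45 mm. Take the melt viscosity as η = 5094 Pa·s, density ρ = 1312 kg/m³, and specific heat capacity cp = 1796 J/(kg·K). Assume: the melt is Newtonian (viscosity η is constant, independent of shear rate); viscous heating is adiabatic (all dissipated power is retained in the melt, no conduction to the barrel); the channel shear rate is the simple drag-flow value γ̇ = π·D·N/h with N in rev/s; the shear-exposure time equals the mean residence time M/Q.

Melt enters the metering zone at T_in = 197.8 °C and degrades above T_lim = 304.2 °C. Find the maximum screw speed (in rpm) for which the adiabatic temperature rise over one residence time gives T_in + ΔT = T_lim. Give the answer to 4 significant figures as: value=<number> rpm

value=42.49 rpm

Throughput in SI: Q_s = 269.4 kg/h ÷ 3600 s/h = 0.0748333 kg/s
t_res = M / Q_s = 11.19 / 0.0748333 = 149.532 s
D = 68.9 mm = 0.0689 m;  h = 8.45 mm = 0.00845 m
ΔT_a = T_lim − T_in = 304.2 °C − 197.8 °C = 106.4 K
γ̇_max² = ΔT_a·ρ·cp / (η·t_res) = [106.4 × 1312 × 1796] / [5094 × 149.532] = 329.145 s⁻²
Take the square root: γ̇_max = √(329.145) = 18.1424 s⁻¹
N_max = γ̇_max h / (πD) = 18.1424·0.00845/(π·0.0689) = 0.708242 rev/s → ×60 = 42.4945 rpm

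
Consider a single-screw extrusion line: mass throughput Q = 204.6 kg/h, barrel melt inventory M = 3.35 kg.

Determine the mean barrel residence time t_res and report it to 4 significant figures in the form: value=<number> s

value=58.94 s

Q_s = Q / 3600 = 204.6 / 3600 = 0.0568333 kg/s
t_res = M / Q_s = 3.35 ÷ 0.0568333 = 58.9443 s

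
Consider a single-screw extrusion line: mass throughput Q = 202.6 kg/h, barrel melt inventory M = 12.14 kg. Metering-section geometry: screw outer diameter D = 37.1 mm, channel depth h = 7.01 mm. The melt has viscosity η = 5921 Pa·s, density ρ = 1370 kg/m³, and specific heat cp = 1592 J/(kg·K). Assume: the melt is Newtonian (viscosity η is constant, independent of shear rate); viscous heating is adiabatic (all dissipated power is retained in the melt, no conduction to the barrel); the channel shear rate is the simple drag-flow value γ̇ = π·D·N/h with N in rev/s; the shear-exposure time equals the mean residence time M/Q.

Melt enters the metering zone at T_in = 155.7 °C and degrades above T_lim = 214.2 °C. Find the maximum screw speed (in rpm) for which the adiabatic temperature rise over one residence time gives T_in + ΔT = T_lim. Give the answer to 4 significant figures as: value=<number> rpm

value=36.07 rpm

Q_s = Q / 3600 = 202.6 / 3600 = 0.0562778 kg/s
Mean residence time: t_res = M/Q_s = 12.14 kg / 0.0562778 kg/s = 215.716 s
Geometry in SI: D = 37.1 mm → 0.0371 m, h = 7.01 mm → 0.00701 m
Allowable rise: ΔT_a = T_lim − T_in = 214.2 − 155.7 = 58.5 K
γ̇_max² = ΔT_a·ρ·cp/(η·t_res) = 58.5·1370·1592/(5921·215.716) = 99.8948 s⁻²
Take the square root: γ̇_max = √(99.8948) = 9.99474 s⁻¹
N_max = γ̇_max·h / (π·D) = 9.99474 · 0.00701 / (π · 0.0371) = 0.601126 rev/s = 36.0676 rpm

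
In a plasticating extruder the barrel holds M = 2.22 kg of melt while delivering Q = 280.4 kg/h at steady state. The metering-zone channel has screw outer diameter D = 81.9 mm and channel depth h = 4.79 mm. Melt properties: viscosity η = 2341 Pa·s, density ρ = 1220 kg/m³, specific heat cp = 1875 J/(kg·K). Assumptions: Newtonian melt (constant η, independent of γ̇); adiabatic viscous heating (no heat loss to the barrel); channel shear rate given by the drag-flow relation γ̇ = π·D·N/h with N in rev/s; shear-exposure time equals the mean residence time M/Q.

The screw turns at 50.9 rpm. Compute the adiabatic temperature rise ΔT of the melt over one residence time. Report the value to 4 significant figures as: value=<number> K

Convert throughput: Q = 280.4 kg/h = 280.4/3600 = 0.0778889 kg/s
t_res = M / Q_s = 2.22 ÷ 0.0778889 = 28.5021 s
Geometry in metres: D = 81.9 mm → 0.0819 m, h = 4.79 mm → 0.00479 m; screw speed N = 50.9 rpm = 0.848333 rev/s
Shear rate: γ̇ = πDN/h = π·0.0819·0.848333/0.00479 = 45.5685 s⁻¹
Adiabatic rise: ΔT = η γ̇² t_res / (ρ cp) = 2341·(45.5685)²·28.5021 / (1220·1875) = 60.5686 K

value=60.57 K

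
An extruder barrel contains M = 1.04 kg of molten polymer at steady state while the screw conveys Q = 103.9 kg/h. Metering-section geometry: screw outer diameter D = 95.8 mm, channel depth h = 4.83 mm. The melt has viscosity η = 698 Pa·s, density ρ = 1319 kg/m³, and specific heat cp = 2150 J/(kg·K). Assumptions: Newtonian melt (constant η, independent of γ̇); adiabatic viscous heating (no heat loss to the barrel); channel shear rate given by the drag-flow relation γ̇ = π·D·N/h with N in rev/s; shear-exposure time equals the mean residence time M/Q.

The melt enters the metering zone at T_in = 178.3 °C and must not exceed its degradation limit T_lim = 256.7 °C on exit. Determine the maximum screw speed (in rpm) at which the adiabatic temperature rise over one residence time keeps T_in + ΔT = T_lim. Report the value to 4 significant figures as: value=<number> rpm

value=90.53 rpm

Throughput in SI: Q_s = 103.9 kg/h ÷ 3600 s/h = 0.0288611 kg/s
Mean residence time: t_res = M/Q_s = 1.04 kg / 0.0288611 kg/s = 36.0346 s
Convert to metres: D = 0.0958 m, h = 0.00483 m
ΔT_a = T_lim − T_in = 256.7 − 178.3 = 78.4 K
γ̇_max² = ΔT_a·ρ·cp / (η·t_res) = [78.4 × 1319 × 2150] / [698 × 36.0346] = 8839.42 s⁻²
γ̇_max = sqrt(8839.42) = 94.0182 s⁻¹
N_max = γ̇_max·h / (π·D) = 94.0182 · 0.00483 / (π · 0.0958) = 1.50884 rev/s = 90.5305 rpm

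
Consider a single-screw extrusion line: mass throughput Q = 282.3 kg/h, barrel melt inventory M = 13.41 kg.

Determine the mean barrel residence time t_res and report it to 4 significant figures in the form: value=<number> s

value=171.0 s

Convert throughput: Q = 282.3 kg/h = 282.3/3600 = 0.0784167 kg/s
t_res = M / Q_s = 13.41 ÷ 0.0784167 = 171.01 s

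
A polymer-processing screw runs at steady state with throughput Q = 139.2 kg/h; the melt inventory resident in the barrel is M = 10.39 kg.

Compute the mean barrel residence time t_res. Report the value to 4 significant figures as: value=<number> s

value=268.7 s

Throughput in SI: Q_s = 139.2 kg/h ÷ 3600 s/h = 0.0386667 kg/s
Mean residence time: t_res = M/Q_s = 10.39 kg / 0.0386667 kg/s = 268.707 s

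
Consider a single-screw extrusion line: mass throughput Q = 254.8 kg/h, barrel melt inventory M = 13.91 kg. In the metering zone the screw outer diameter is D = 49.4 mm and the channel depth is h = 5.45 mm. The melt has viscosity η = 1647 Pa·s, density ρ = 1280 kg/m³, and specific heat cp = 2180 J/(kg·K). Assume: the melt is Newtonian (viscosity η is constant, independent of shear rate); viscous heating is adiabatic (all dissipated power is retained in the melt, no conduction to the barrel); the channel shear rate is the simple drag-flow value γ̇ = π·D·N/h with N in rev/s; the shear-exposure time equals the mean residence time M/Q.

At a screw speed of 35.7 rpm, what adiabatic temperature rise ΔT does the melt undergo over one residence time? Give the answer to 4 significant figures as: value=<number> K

value=33.30 K

Q_s = Q / 3600 = 254.8 / 3600 = 0.0707778 kg/s
Mean residence time: t_res = M/Q_s = 13.91 kg / 0.0707778 kg/s = 196.531 s
D = 49.4 mm = 0.0494 m;  h = 5.45 mm = 0.00545 m;  N = 35.7 rpm / 60 = 0.595 rev/s
Shear rate: γ̇ = πDN/h = π·0.0494·0.595/0.00545 = 16.9433 s⁻¹
ΔT = η·γ̇²·t_res/(ρ·cp) = [1647 × 16.9433² × 196.531] / [1280 × 2180] = 33.3006 K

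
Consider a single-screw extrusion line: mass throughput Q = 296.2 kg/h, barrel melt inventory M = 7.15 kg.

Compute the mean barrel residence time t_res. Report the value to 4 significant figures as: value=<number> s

Convert throughput: Q = 296.2 kg/h = 296.2/3600 = 0.0822778 kg/s
Mean residence time: t_res = M/Q_s = 7.15 kg / 0.0822778 kg/s = 86.9007 s

value=86.90 s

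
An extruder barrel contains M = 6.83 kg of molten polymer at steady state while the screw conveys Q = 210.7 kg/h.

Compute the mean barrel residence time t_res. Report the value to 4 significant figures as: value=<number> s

value=116.7 s

Convert throughput: Q = 210.7 kg/h = 210.7/3600 = 0.0585278 kg/s
t_res = M / Q_s = 6.83 / 0.0585278 = 116.697 s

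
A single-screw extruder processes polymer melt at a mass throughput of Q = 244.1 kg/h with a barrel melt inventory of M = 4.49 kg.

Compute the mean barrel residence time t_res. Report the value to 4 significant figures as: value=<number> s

Q_s = Q / 3600 = 244.1 / 3600 = 0.0678056 kg/s
t_res = M / Q_s = 4.49 / 0.0678056 = 66.2188 s

value=66.22 s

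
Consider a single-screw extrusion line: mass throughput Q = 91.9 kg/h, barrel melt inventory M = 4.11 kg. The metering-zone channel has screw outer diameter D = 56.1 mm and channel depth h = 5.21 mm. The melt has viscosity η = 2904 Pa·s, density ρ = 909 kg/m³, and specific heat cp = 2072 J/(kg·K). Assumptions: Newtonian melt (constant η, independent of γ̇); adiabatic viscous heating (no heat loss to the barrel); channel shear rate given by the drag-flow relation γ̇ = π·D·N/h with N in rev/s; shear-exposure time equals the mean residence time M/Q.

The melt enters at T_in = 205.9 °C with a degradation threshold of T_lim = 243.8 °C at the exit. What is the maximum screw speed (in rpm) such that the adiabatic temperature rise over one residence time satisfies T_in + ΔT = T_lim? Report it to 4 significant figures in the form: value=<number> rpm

value=21.92 rpm

Convert throughput: Q = 91.9 kg/h = 91.9/3600 = 0.0255278 kg/s
Mean residence time: t_res = M/Q_s = 4.11 kg / 0.0255278 kg/s = 161.001 s
Convert to metres: D = 0.0561 m, h = 0.00521 m
ΔT_a = T_lim − T_in = 243.8 − 205.9 = 37.9 K
γ̇_max² = ΔT_a·ρ·cp/(η·t_res) = 37.9·909·2072/(2904·161.001) = 152.675 s⁻²
Take the square root: γ̇_max = √(152.675) = 12.3562 s⁻¹
N_max = γ̇_max h / (πD) = 12.3562·0.00521/(π·0.0561) = 0.365266 rev/s → ×60 = 21.9159 rpm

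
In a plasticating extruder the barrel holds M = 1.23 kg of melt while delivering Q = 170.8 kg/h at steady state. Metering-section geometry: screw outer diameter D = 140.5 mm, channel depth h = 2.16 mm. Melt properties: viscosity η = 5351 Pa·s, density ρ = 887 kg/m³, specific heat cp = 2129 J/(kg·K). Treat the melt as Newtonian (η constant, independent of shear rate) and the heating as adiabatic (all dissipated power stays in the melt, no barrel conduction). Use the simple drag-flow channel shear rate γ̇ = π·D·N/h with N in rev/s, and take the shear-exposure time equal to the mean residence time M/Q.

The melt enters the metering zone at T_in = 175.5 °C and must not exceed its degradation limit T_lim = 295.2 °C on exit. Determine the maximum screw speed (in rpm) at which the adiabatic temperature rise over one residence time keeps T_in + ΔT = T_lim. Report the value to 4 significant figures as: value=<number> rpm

Q_s = Q / 3600 = 170.8 / 3600 = 0.0474444 kg/s
t_res = M / Q_s = 1.23 ÷ 0.0474444 = 25.9251 s
Convert to metres: D = 0.1405 m, h = 0.00216 m
Allowable rise: ΔT_a = T_lim − T_in = 295.2 − 175.5 = 119.7 K
Invert ΔT = ηγ̇²t_res/(ρcp) for γ̇: γ̇_max² = ΔT_a ρ cp / (η t_res) = 119.7·887·2129 / (5351·25.9251) = 1629.44 s⁻²
γ̇_max = √1629.44 = 40.3663 s⁻¹
Solve γ̇ = πDN/h for N: N_max = γ̇_max·h/(π·D) = 40.3663 × 0.00216 / (π × 0.1405) = 0.197536 rev/s = 11.8522 rpm

value=11.85 rpm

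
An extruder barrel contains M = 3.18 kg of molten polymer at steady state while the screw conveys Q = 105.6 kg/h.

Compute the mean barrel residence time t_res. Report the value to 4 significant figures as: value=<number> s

value=108.4 s

Throughput in SI: Q_s = 105.6 kg/h ÷ 3600 s/h = 0.0293333 kg/s
t_res = M / Q_s = 3.18 / 0.0293333 = 108.409 s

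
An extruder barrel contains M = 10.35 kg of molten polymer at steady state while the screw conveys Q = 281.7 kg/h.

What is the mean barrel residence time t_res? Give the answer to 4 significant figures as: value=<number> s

value=132.3 s

Throughput in SI: Q_s = 281.7 kg/h ÷ 3600 s/h = 0.07825 kg/s
t_res = M / Q_s = 10.35 / 0.07825 = 132.268 s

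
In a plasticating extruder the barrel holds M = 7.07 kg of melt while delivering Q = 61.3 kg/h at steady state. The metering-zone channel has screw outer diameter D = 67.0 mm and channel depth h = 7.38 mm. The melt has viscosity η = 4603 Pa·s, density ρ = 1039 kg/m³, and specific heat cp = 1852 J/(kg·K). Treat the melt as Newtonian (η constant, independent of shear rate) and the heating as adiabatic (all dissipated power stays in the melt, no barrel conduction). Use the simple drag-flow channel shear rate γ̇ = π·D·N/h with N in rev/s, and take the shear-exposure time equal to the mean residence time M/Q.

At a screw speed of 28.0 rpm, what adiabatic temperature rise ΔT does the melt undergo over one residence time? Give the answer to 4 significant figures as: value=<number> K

value=176.0 K

Throughput in SI: Q_s = 61.3 kg/h ÷ 3600 s/h = 0.0170278 kg/s
t_res = M / Q_s = 7.07 / 0.0170278 = 415.204 s
Convert to SI: D = 0.067 m, h = 0.00738 m, N = 28.0/60 = 0.466667 rev/s
γ̇ = π·D·N / h = π · 0.067 · 0.466667 / 0.00738 = 13.3099 s⁻¹
ΔT = η·γ̇²·t_res/(ρ·cp) = [4603 × 13.3099² × 415.204] / [1039 × 1852] = 175.953 K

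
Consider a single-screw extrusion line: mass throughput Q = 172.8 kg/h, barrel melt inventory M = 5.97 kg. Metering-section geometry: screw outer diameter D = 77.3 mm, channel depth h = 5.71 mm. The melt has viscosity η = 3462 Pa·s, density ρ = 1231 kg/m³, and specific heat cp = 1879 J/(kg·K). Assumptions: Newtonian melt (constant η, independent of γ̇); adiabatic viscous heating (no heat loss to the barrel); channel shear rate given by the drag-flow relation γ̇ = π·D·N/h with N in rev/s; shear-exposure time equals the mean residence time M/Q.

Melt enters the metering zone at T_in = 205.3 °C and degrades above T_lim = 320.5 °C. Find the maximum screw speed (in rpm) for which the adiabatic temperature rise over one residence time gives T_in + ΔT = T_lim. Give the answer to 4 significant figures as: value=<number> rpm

Q_s = Q / 3600 = 172.8 / 3600 = 0.048 kg/s
t_res = M / Q_s = 5.97 ÷ 0.048 = 124.375 s
D = 77.3 mm = 0.0773 m;  h = 5.71 mm = 0.00571 m
ΔT_a = T_lim − T_in = 320.5 °C − 205.3 °C = 115.2 K
γ̇_max² = ΔT_a·ρ·cp/(η·t_res) = 115.2·1231·1879/(3462·124.375) = 618.838 s⁻²
γ̇_max = √618.838 = 24.8765 s⁻¹
Solve γ̇ = πDN/h for N: N_max = γ̇_max·h/(π·D) = 24.8765 × 0.00571 / (π × 0.0773) = 0.584918 rev/s = 35.0951 rpm

value=35.10 rpm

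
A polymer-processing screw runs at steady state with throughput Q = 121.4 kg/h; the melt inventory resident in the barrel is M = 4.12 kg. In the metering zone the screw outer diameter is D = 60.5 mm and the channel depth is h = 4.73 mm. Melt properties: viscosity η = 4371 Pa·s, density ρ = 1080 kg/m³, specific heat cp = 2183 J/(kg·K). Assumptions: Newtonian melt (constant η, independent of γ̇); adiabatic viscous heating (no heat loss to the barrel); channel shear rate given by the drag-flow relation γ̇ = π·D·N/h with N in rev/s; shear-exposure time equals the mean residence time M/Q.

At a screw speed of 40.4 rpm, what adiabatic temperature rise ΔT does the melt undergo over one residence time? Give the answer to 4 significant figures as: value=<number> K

value=165.8 K

Throughput in SI: Q_s = 121.4 kg/h ÷ 3600 s/h = 0.0337222 kg/s
t_res = M / Q_s = 4.12 ÷ 0.0337222 = 122.175 s
Geometry in metres: D = 60.5 mm → 0.0605 m, h = 4.73 mm → 0.00473 m; screw speed N = 40.4 rpm = 0.673333 rev/s
γ̇ = π·D·N / h = π · 0.0605 · 0.673333 / 0.00473 = 27.0567 s⁻¹
ΔT = η·γ̇²·t_res/(ρ·cp) = [4371 × 27.0567² × 122.175] / [1080 × 2183] = 165.818 K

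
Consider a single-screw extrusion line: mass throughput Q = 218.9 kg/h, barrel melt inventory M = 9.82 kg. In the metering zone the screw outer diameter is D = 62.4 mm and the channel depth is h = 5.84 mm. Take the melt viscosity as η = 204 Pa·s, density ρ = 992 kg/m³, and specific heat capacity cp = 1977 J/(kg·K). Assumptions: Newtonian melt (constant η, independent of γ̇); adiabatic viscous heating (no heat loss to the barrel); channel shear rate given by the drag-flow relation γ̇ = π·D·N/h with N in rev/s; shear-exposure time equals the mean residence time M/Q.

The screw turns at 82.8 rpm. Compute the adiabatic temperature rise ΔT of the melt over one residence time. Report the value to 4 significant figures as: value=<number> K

Throughput in SI: Q_s = 218.9 kg/h ÷ 3600 s/h = 0.0608056 kg/s
Mean residence time: t_res = M/Q_s = 9.82 kg / 0.0608056 kg/s = 161.498 s
Geometry in metres: D = 62.4 mm → 0.0624 m, h = 5.84 mm → 0.00584 m; screw speed N = 82.8 rpm = 1.38 rev/s
γ̇ = π·D·N / h = π · 0.0624 · 1.38 / 0.00584 = 46.3234 s⁻¹
ΔT = η·γ̇²·t_res/(ρ·cp) = [204 × 46.3234² × 161.498] / [992 × 1977] = 36.048 K

value=36.05 K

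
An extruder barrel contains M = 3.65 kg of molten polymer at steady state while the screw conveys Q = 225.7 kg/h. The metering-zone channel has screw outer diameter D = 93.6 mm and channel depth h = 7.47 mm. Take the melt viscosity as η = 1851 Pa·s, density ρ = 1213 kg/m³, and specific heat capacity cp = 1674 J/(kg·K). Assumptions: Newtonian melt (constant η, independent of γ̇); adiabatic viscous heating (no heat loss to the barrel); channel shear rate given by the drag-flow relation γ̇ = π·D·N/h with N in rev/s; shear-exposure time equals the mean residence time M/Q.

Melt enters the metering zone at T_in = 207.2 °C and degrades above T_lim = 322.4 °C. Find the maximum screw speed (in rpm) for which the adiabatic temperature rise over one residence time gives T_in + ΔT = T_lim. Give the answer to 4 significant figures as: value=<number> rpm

value=71.01 rpm

Q_s = Q / 3600 = 225.7 / 3600 = 0.0626944 kg/s
Mean residence time: t_res = M/Q_s = 3.65 kg / 0.0626944 kg/s = 58.2189 s
Geometry in SI: D = 93.6 mm → 0.0936 m, h = 7.47 mm → 0.00747 m
Allowable rise: ΔT_a = T_lim − T_in = 322.4 − 207.2 = 115.2 K
γ̇_max² = ΔT_a·ρ·cp / (η·t_res) = [115.2 × 1213 × 1674] / [1851 × 58.2189] = 2170.69 s⁻²
γ̇_max = sqrt(2170.69) = 46.5907 s⁻¹
N_max = γ̇_max·h / (π·D) = 46.5907 · 0.00747 / (π · 0.0936) = 1.18357 rev/s = 71.0142 rpm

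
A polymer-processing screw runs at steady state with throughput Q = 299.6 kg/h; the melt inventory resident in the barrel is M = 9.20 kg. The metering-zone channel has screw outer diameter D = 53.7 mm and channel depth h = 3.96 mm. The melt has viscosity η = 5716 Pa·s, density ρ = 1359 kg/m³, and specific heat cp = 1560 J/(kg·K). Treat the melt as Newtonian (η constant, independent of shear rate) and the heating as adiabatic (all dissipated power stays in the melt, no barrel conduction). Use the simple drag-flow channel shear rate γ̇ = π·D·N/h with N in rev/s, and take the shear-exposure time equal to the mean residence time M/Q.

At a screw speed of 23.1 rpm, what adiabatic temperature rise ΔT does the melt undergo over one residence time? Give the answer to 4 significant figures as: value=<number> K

value=80.18 K

Q_s = Q / 3600 = 299.6 / 3600 = 0.0832222 kg/s
t_res = M / Q_s = 9.20 ÷ 0.0832222 = 110.547 s
D = 53.7 mm = 0.0537 m;  h = 3.96 mm = 0.00396 m;  N = 23.1 rpm / 60 = 0.385 rev/s
γ̇ = π·D·N / h = π · 0.0537 · 0.385 / 0.00396 = 16.4017 s⁻¹
ΔT = η·γ̇²·t_res/(ρ·cp) = [5716 × 16.4017² × 110.547] / [1359 × 1560] = 80.1819 K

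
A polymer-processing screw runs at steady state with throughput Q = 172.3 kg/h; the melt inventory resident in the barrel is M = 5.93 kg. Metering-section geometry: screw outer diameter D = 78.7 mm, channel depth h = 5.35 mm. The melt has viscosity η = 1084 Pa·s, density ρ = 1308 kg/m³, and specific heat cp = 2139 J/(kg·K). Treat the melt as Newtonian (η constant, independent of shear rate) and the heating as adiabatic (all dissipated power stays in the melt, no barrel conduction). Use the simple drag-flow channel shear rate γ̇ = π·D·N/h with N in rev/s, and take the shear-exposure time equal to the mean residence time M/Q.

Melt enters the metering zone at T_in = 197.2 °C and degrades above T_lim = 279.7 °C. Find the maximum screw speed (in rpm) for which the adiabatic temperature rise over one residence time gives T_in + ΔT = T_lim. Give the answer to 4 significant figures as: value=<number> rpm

Throughput in SI: Q_s = 172.3 kg/h ÷ 3600 s/h = 0.0478611 kg/s
Mean residence time: t_res = M/Q_s = 5.93 kg / 0.0478611 kg/s = 123.9 s
Geometry in SI: D = 78.7 mm → 0.0787 m, h = 5.35 mm → 0.00535 m
Allowable rise: ΔT_a = T_lim − T_in = 279.7 − 197.2 = 82.5 K
γ̇_max² = ΔT_a·ρ·cp/(η·t_res) = 82.5·1308·2139/(1084·123.9) = 1718.59 s⁻²
γ̇_max = sqrt(1718.59) = 41.4558 s⁻¹
Solve γ̇ = πDN/h for N: N_max = γ̇_max·h/(π·D) = 41.4558 × 0.00535 / (π × 0.0787) = 0.897046 rev/s = 53.8228 rpm

value=53.82 rpm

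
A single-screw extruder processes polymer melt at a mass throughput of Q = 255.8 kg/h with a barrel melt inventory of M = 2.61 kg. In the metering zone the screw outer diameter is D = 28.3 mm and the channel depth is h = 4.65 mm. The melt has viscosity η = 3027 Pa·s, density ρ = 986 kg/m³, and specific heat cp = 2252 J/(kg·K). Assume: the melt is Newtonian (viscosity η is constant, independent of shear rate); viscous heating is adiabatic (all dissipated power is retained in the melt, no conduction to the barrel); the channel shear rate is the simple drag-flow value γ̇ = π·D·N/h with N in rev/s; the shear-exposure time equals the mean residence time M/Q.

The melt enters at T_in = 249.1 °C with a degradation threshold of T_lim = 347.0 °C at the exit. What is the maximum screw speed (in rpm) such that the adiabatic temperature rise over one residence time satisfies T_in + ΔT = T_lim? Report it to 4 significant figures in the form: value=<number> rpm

Throughput in SI: Q_s = 255.8 kg/h ÷ 3600 s/h = 0.0710556 kg/s
Mean residence time: t_res = M/Q_s = 2.61 kg / 0.0710556 kg/s = 36.7318 s
D = 28.3 mm = 0.0283 m;  h = 4.65 mm = 0.00465 m
ΔT_a = T_lim − T_in = 347.0 °C − 249.1 °C = 97.9 K
γ̇_max² = ΔT_a·ρ·cp/(η·t_res) = 97.9·986·2252/(3027·36.7318) = 1955.12 s⁻²
γ̇_max = sqrt(1955.12) = 44.2167 s⁻¹
N_max = γ̇_max h / (πD) = 44.2167·0.00465/(π·0.0283) = 2.31261 rev/s → ×60 = 138.757 rpm

value=138.8 rpm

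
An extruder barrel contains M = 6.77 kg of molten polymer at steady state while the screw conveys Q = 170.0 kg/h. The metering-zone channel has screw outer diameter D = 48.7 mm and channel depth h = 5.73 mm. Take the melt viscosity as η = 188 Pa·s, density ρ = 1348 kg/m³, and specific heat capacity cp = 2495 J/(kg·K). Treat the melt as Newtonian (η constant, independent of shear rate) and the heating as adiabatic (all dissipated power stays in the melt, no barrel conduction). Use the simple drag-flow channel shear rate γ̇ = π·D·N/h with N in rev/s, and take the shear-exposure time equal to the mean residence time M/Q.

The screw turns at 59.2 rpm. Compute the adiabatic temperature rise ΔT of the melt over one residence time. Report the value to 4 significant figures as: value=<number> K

value=5.562 K

Throughput in SI: Q_s = 170.0 kg/h ÷ 3600 s/h = 0.0472222 kg/s
t_res = M / Q_s = 6.77 / 0.0472222 = 143.365 s
D = 48.7 mm = 0.0487 m;  h = 5.73 mm = 0.00573 m;  N = 59.2 rpm / 60 = 0.986667 rev/s
γ̇ = π D N / h = (π)(0.0487)(0.986667) / 0.00573 = 26.3448 s⁻¹
ΔT = η·γ̇²·t_res/(ρ·cp) = [188 × 26.3448² × 143.365] / [1348 × 2495] = 5.56197 K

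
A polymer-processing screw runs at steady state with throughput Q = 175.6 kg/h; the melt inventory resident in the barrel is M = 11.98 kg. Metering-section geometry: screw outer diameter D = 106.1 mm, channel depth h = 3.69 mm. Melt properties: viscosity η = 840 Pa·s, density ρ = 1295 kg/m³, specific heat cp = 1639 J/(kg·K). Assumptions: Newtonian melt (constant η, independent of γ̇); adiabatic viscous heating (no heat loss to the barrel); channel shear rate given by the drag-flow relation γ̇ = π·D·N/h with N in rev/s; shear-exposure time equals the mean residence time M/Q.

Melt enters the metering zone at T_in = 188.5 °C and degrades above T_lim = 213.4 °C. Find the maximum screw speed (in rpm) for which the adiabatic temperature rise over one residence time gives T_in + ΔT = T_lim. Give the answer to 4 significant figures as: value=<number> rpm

value=10.63 rpm

Convert throughput: Q = 175.6 kg/h = 175.6/3600 = 0.0487778 kg/s
t_res = M / Q_s = 11.98 / 0.0487778 = 245.604 s
D = 106.1 mm = 0.1061 m;  h = 3.69 mm = 0.00369 m
Allowable rise: ΔT_a = T_lim − T_in = 213.4 − 188.5 = 24.9 K
γ̇_max² = ΔT_a·ρ·cp / (η·t_res) = [24.9 × 1295 × 1639] / [840 × 245.604] = 256.173 s⁻²
γ̇_max = sqrt(256.173) = 16.0054 s⁻¹
N_max = γ̇_max·h / (π·D) = 16.0054 · 0.00369 / (π · 0.1061) = 0.177185 rev/s = 10.6311 rpm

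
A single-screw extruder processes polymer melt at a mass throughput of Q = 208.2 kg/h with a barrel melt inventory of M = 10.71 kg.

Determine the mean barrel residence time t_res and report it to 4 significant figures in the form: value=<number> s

value=185.2 s

Convert throughput: Q = 208.2 kg/h = 208.2/3600 = 0.0578333 kg/s
t_res = M / Q_s = 10.71 / 0.0578333 = 185.187 s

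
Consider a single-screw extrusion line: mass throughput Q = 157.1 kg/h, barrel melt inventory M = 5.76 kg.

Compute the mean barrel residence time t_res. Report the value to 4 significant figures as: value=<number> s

value=132.0 s

Throughput in SI: Q_s = 157.1 kg/h ÷ 3600 s/h = 0.0436389 kg/s
t_res = M / Q_s = 5.76 / 0.0436389 = 131.992 s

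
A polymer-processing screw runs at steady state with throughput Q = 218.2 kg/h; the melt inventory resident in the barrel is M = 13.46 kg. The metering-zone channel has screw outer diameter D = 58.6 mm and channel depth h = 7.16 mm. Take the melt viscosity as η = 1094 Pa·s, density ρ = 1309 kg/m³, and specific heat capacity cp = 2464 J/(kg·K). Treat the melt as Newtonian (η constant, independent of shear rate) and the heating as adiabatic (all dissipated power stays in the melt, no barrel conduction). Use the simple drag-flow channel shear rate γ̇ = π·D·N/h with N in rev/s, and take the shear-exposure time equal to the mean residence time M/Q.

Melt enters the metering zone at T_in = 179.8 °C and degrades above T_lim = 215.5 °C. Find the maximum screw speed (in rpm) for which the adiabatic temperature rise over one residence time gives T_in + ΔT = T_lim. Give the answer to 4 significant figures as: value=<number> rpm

Convert throughput: Q = 218.2 kg/h = 218.2/3600 = 0.0606111 kg/s
Mean residence time: t_res = M/Q_s = 13.46 kg / 0.0606111 kg/s = 222.071 s
Convert to metres: D = 0.0586 m, h = 0.00716 m
ΔT_a = T_lim − T_in = 215.5 − 179.8 = 35.7 K
Invert ΔT = ηγ̇²t_res/(ρcp) for γ̇: γ̇_max² = ΔT_a ρ cp / (η t_res) = 35.7·1309·2464 / (1094·222.071) = 473.956 s⁻²
γ̇_max = sqrt(473.956) = 21.7705 s⁻¹
N_max = γ̇_max h / (πD) = 21.7705·0.00716/(π·0.0586) = 0.84671 rev/s → ×60 = 50.8026 rpm

value=50.80 rpm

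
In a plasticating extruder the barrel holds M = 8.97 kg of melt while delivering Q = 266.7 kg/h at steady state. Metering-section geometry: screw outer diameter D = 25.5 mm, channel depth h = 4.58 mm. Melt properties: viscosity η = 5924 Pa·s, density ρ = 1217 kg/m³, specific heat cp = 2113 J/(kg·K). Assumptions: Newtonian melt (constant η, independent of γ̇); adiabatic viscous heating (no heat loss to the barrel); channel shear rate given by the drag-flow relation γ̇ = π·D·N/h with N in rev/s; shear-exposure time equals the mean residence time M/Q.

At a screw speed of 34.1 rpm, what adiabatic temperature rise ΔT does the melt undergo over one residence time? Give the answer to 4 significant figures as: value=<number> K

Convert throughput: Q = 266.7 kg/h = 266.7/3600 = 0.0740833 kg/s
t_res = M / Q_s = 8.97 ÷ 0.0740833 = 121.08 s
D = 25.5 mm = 0.0255 m;  h = 4.58 mm = 0.00458 m;  N = 34.1 rpm / 60 = 0.568333 rev/s
γ̇ = π·D·N / h = π · 0.0255 · 0.568333 / 0.00458 = 9.94095 s⁻¹
ΔT = η·γ̇²·t_res / (ρ·cp) = 5924 · (9.94095)² · 121.08 / (1217 · 2113) = 27.5646 K

value=27.56 K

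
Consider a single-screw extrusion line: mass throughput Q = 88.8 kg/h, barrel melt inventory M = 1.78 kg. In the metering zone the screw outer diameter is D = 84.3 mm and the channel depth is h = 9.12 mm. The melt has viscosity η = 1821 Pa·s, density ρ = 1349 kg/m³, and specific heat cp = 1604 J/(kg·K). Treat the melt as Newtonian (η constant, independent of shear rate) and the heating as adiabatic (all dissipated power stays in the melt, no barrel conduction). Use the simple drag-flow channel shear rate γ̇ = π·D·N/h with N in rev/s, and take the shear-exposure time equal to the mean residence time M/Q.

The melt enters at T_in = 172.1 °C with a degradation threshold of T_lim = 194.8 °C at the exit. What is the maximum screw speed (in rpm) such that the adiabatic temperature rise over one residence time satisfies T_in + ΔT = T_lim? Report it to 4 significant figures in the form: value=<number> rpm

value=39.95 rpm

Convert throughput: Q = 88.8 kg/h = 88.8/3600 = 0.0246667 kg/s
t_res = M / Q_s = 1.78 / 0.0246667 = 72.1622 s
Convert to metres: D = 0.0843 m, h = 0.00912 m
Allowable rise: ΔT_a = T_lim − T_in = 194.8 − 172.1 = 22.7 K
γ̇_max² = ΔT_a·ρ·cp/(η·t_res) = 22.7·1349·1604/(1821·72.1622) = 373.786 s⁻²
γ̇_max = √373.786 = 19.3335 s⁻¹
N_max = γ̇_max·h / (π·D) = 19.3335 · 0.00912 / (π · 0.0843) = 0.665777 rev/s = 39.9466 rpm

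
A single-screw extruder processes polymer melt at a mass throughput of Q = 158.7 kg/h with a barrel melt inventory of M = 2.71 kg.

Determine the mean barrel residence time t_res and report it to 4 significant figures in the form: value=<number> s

Convert throughput: Q = 158.7 kg/h = 158.7/3600 = 0.0440833 kg/s
t_res = M / Q_s = 2.71 / 0.0440833 = 61.4745 s

value=61.47 s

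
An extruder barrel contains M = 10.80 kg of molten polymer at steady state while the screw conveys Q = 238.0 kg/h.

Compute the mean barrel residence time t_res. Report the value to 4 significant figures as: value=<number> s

Convert throughput: Q = 238.0 kg/h = 238.0/3600 = 0.0661111 kg/s
Mean residence time: t_res = M/Q_s = 10.80 kg / 0.0661111 kg/s = 163.361 s

value=163.4 s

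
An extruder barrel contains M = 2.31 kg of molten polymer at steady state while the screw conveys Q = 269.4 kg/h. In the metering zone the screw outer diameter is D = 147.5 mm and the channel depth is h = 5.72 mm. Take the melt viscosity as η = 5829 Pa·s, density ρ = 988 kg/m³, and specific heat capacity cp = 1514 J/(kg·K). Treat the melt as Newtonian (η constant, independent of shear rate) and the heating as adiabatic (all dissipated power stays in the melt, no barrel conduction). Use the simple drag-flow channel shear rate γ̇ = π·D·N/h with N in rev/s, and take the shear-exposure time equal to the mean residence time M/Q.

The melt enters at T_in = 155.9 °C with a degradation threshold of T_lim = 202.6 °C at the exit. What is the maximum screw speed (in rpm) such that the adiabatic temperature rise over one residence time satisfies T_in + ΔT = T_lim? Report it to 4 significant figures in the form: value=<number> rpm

Q_s = Q / 3600 = 269.4 / 3600 = 0.0748333 kg/s
t_res = M / Q_s = 2.31 / 0.0748333 = 30.8686 s
Convert to metres: D = 0.1475 m, h = 0.00572 m
Allowable rise: ΔT_a = T_lim − T_in = 202.6 − 155.9 = 46.7 K
γ̇_max² = ΔT_a·ρ·cp/(η·t_res) = 46.7·988·1514/(5829·30.8686) = 388.23 s⁻²
γ̇_max = sqrt(388.23) = 19.7035 s⁻¹
N_max = γ̇_max·h / (π·D) = 19.7035 · 0.00572 / (π · 0.1475) = 0.24322 rev/s = 14.5932 rpm

value=14.59 rpm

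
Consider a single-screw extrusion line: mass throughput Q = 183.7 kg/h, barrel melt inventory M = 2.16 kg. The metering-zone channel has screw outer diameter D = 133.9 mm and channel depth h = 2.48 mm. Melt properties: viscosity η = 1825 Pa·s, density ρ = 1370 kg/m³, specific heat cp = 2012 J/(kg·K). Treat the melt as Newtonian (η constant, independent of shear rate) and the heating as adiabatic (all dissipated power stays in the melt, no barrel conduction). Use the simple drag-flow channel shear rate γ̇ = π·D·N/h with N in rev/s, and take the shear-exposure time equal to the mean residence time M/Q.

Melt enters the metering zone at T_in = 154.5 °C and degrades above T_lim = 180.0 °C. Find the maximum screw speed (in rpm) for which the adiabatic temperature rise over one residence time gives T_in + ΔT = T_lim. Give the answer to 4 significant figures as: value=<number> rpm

value=10.67 rpm

Q_s = Q / 3600 = 183.7 / 3600 = 0.0510278 kg/s
t_res = M / Q_s = 2.16 ÷ 0.0510278 = 42.3299 s
Convert to metres: D = 0.1339 m, h = 0.00248 m
ΔT_a = T_lim − T_in = 180.0 − 154.5 = 25.5 K
γ̇_max² = ΔT_a·ρ·cp / (η·t_res) = [25.5 × 1370 × 2012] / [1825 × 42.3299] = 909.869 s⁻²
Take the square root: γ̇_max = √(909.869) = 30.164 s⁻¹
N_max = γ̇_max·h / (π·D) = 30.164 · 0.00248 / (π · 0.1339) = 0.177832 rev/s = 10.6699 rpm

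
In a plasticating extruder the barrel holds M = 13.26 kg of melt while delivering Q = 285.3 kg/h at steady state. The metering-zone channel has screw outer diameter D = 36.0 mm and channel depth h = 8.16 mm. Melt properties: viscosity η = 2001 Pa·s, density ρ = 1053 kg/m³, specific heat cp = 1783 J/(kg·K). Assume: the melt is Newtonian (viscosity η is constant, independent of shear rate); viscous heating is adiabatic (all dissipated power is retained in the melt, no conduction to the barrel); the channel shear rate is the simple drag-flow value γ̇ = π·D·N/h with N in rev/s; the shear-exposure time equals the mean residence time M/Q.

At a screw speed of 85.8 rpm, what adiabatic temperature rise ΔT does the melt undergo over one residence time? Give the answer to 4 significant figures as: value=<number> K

value=70.05 K

Throughput in SI: Q_s = 285.3 kg/h ÷ 3600 s/h = 0.07925 kg/s
t_res = M / Q_s = 13.26 ÷ 0.07925 = 167.319 s
Convert to SI: D = 0.036 m, h = 0.00816 m, N = 85.8/60 = 1.43 rev/s
γ̇ = π·D·N / h = π · 0.036 · 1.43 / 0.00816 = 19.8198 s⁻¹
ΔT = η·γ̇²·t_res / (ρ·cp) = 2001 · (19.8198)² · 167.319 / (1053 · 1783) = 70.05 K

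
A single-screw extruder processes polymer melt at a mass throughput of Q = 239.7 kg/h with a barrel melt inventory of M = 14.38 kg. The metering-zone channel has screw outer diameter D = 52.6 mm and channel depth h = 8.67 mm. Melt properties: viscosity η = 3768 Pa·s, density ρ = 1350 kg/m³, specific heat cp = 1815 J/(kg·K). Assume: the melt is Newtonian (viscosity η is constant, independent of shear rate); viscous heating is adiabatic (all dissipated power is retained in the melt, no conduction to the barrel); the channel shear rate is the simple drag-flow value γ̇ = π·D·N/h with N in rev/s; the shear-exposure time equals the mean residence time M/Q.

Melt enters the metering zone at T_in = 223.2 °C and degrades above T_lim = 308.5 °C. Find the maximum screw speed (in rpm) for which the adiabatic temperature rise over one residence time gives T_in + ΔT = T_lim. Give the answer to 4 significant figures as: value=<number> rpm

value=50.45 rpm

Q_s = Q / 3600 = 239.7 / 3600 = 0.0665833 kg/s
t_res = M / Q_s = 14.38 / 0.0665833 = 215.97 s
Geometry in SI: D = 52.6 mm → 0.0526 m, h = 8.67 mm → 0.00867 m
Allowable rise: ΔT_a = T_lim − T_in = 308.5 − 223.2 = 85.3 K
γ̇_max² = ΔT_a·ρ·cp/(η·t_res) = 85.3·1350·1815/(3768·215.97) = 256.836 s⁻²
γ̇_max = sqrt(256.836) = 16.0261 s⁻¹
Solve γ̇ = πDN/h for N: N_max = γ̇_max·h/(π·D) = 16.0261 × 0.00867 / (π × 0.0526) = 0.840836 rev/s = 50.4501 rpm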